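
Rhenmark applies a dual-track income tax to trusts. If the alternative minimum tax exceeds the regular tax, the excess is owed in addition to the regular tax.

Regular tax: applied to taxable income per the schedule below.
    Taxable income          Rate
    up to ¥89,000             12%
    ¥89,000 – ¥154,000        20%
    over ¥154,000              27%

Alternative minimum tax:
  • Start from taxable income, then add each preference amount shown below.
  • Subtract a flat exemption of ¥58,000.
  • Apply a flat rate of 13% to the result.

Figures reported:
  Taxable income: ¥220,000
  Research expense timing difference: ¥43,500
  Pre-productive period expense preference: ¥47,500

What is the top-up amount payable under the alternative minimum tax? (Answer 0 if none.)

Regular tax:
  ¥89,000 × 12% = ¥10,680
  ¥65,000 × 20% = ¥13,000
  ¥66,000 × 27% = ¥17,820
  → ¥41,500

Alternative minimum tax:
  Adjusted income: ¥220,000 + ¥43,500 + ¥47,500 = ¥311,000
  Less exemption ¥58,000 → base ¥253,000
  ¥253,000 × 13% = ¥32,890

¥32,890 ≤ ¥41,500, so no add-on is due.

¥0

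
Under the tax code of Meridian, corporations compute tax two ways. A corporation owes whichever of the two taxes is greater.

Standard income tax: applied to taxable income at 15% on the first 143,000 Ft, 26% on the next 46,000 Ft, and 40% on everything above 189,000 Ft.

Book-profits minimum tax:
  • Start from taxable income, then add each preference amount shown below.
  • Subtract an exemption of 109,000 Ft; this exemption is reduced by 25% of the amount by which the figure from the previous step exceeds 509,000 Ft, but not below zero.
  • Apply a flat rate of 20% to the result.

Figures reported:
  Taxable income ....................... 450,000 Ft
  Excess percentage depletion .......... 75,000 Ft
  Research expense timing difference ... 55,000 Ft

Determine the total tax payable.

Book-profits minimum tax:
  Adjusted income: 450,000 Ft + 75,000 Ft + 55,000 Ft = 580,000 Ft
  Exemption: 109,000 Ft − 25% × (580,000 Ft − 509,000 Ft) = 109,000 Ft − 17,750 Ft = 91,250 Ft
  Base: 580,000 Ft − 91,250 Ft = 488,750 Ft
  488,750 Ft × 20% = 97,750 Ft

Standard income tax:
  143,000 Ft × 15% = 21,450 Ft
  46,000 Ft × 26% = 11,960 Ft
  261,000 Ft × 40% = 104,400 Ft
  → 137,810 Ft

137,810 Ft > 97,750 Ft, so the standard income tax governs.

137,810 Ft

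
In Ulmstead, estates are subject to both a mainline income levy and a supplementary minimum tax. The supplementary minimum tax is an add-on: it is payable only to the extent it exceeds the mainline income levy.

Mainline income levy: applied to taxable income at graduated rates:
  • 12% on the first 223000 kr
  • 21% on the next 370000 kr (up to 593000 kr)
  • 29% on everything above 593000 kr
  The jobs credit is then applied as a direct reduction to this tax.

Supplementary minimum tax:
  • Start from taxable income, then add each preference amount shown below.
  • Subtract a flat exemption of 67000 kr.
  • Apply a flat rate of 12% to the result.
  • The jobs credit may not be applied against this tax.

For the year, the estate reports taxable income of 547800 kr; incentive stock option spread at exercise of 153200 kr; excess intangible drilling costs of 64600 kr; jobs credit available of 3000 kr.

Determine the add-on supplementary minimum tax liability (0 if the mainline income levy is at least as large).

0 kr

Supplementary minimum tax:
  Adjusted income: 547800 kr + 153200 kr + 64600 kr = 765600 kr
  Less exemption 67000 kr → base 698600 kr
  698600 kr × 12% = 83832 kr

Mainline income levy:
  223000 kr × 12% = 26760 kr
  324800 kr × 21% = 68208 kr
  → 94968 kr
  Less jobs credit 3000 kr → 91968 kr

83832 kr ≤ 91968 kr, so no add-on is due.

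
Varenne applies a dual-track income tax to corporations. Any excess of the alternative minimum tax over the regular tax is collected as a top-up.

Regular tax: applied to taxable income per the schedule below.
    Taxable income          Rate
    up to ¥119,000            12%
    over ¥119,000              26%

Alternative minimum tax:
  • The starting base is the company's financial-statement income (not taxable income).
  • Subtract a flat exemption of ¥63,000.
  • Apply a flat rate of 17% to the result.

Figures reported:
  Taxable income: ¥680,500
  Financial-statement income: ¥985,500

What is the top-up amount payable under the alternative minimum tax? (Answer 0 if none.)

¥0

Regular tax:
  ¥119,000 × 12% = ¥14,280
  ¥561,500 × 26% = ¥145,990
  → ¥160,270

Alternative minimum tax:
  Base (financial-statement income): ¥985,500
  Less exemption ¥63,000 → base ¥922,500
  ¥922,500 × 17% = ¥156,825

¥156,825 ≤ ¥160,270, so no add-on is due.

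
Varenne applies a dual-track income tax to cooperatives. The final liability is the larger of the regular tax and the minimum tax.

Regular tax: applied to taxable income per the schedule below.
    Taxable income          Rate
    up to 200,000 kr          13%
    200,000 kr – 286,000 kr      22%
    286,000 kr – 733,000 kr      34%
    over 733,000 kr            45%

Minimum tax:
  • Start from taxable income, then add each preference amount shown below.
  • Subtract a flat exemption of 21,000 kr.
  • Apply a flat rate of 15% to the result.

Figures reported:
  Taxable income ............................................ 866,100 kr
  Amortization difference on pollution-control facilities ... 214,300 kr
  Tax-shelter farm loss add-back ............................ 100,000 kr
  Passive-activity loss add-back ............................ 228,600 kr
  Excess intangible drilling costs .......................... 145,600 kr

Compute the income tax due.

Minimum tax:
  Adjusted income: 866,100 kr + 214,300 kr + 100,000 kr + 228,600 kr + 145,600 kr = 1,554,600 kr
  Less exemption 21,000 kr → base 1,533,600 kr
  1,533,600 kr × 15% = 230,040 kr

Regular tax:
  200,000 kr × 13% = 26,000 kr
  86,000 kr × 22% = 18,920 kr
  447,000 kr × 34% = 151,980 kr
  133,100 kr × 45% = 59,895 kr
  → 256,795 kr

256,795 kr > 230,040 kr, so the regular tax governs.

256,795 kr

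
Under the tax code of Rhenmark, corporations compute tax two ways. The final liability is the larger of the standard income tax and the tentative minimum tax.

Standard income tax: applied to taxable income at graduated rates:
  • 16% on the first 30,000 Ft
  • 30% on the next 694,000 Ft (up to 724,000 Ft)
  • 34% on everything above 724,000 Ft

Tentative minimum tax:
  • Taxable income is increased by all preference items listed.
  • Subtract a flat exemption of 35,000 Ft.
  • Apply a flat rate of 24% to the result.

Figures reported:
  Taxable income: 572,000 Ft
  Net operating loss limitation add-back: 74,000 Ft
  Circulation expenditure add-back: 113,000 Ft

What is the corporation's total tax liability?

173,760 Ft

Standard income tax:
  30,000 Ft × 16% = 4,800 Ft
  542,000 Ft × 30% = 162,600 Ft
  → 167,400 Ft

Tentative minimum tax:
  Adjusted income: 572,000 Ft + 74,000 Ft + 113,000 Ft = 759,000 Ft
  Less exemption 35,000 Ft → base 724,000 Ft
  724,000 Ft × 24% = 173,760 Ft

173,760 Ft > 167,400 Ft, so the tentative minimum tax is the binding amount.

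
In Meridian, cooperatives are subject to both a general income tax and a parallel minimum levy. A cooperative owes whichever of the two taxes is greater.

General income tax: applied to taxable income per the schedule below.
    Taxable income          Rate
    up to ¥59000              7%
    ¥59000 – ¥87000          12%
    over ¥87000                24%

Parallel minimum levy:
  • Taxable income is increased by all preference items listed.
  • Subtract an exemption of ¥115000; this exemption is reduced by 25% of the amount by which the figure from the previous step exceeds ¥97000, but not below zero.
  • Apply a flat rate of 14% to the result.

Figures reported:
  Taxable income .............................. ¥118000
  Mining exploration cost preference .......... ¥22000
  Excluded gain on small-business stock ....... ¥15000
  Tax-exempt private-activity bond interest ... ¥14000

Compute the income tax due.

¥14930

Parallel minimum levy:
  Adjusted income: ¥118000 + ¥22000 + ¥15000 + ¥14000 = ¥169000
  Exemption: ¥115000 − 25% × (¥169000 − ¥97000) = ¥115000 − ¥18000 = ¥97000
  Base: ¥169000 − ¥97000 = ¥72000
  ¥72000 × 14% = ¥10080

General income tax:
  ¥59000 × 7% = ¥4130
  ¥28000 × 12% = ¥3360
  ¥31000 × 24% = ¥7440
  → ¥14930

¥14930 > ¥10080, so the general income tax governs.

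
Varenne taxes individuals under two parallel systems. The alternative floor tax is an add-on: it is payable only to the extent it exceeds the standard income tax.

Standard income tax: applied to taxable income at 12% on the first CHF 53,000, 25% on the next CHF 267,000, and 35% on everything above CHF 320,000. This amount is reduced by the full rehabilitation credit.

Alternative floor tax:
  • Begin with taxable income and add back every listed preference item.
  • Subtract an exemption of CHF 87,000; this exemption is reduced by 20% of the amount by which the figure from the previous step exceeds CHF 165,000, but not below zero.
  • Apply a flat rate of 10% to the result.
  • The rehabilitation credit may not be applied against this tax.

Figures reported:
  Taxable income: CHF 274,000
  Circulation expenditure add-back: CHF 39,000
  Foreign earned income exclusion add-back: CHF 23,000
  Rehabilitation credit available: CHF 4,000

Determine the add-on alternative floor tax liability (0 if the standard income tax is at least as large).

CHF 0

Alternative floor tax:
  Adjusted income: CHF 274,000 + CHF 39,000 + CHF 23,000 = CHF 336,000
  Exemption: CHF 87,000 − 20% × (CHF 336,000 − CHF 165,000) = CHF 87,000 − CHF 34,200 = CHF 52,800
  Base: CHF 336,000 − CHF 52,800 = CHF 283,200
  CHF 283,200 × 10% = CHF 28,320

Standard income tax:
  CHF 53,000 × 12% = CHF 6,360
  CHF 221,000 × 25% = CHF 55,250
  → CHF 61,610
  Less rehabilitation credit CHF 4,000 → CHF 57,610

CHF 28,320 ≤ CHF 57,610, so no add-on is due.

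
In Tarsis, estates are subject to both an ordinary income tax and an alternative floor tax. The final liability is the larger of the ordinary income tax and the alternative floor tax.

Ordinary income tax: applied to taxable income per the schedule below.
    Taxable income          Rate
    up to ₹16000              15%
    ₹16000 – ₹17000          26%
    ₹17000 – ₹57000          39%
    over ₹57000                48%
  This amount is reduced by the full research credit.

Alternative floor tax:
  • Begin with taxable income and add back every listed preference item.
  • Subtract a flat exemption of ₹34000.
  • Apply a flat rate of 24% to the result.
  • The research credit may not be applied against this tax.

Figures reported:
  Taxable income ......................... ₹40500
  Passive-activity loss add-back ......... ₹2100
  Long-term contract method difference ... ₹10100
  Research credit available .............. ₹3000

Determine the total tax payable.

Ordinary income tax:
  ₹16000 × 15% = ₹2400
  ₹1000 × 26% = ₹260
  ₹23500 × 39% = ₹9165
  → ₹11825
  Less research credit ₹3000 → ₹8825

Alternative floor tax:
  Adjusted income: ₹40500 + ₹2100 + ₹10100 = ₹52700
  Less exemption ₹34000 → base ₹18700
  ₹18700 × 24% = ₹4488

₹8825 > ₹4488, so the ordinary income tax governs.

₹8825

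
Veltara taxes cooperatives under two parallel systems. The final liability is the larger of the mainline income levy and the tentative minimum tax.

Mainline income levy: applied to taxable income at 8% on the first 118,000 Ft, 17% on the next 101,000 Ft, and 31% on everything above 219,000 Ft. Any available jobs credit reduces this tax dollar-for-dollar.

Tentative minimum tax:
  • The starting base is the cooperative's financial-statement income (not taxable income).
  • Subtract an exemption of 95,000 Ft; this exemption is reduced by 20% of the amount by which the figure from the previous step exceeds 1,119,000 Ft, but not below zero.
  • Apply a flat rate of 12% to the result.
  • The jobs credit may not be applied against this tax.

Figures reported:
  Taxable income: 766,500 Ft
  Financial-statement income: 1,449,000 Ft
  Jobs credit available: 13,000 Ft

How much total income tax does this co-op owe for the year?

183,335 Ft

Tentative minimum tax:
  Base (financial-statement income): 1,449,000 Ft
  Exemption: 95,000 Ft − 20% × (1,449,000 Ft − 1,119,000 Ft) = 95,000 Ft − 66,000 Ft = 29,000 Ft
  Base: 1,449,000 Ft − 29,000 Ft = 1,420,000 Ft
  1,420,000 Ft × 12% = 170,400 Ft

Mainline income levy:
  118,000 Ft × 8% = 9,440 Ft
  101,000 Ft × 17% = 17,170 Ft
  547,500 Ft × 31% = 169,725 Ft
  → 196,335 Ft
  Less jobs credit 13,000 Ft → 183,335 Ft

183,335 Ft > 170,400 Ft, so the mainline income levy governs.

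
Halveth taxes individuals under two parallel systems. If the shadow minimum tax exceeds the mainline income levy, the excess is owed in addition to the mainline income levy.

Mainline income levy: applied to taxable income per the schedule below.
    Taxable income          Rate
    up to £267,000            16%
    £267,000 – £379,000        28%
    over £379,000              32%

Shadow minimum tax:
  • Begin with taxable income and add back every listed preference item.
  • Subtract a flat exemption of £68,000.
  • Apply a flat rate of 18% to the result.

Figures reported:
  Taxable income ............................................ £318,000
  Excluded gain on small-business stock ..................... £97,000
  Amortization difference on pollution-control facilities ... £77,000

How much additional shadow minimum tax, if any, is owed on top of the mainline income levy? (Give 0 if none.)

Shadow minimum tax:
  Adjusted income: £318,000 + £97,000 + £77,000 = £492,000
  Less exemption £68,000 → base £424,000
  £424,000 × 18% = £76,320

Mainline income levy:
  £267,000 × 16% = £42,720
  £51,000 × 28% = £14,280
  → £57,000

Excess of shadow minimum tax over mainline income levy: £76,320 − £57,000 = £19,320.

£19,320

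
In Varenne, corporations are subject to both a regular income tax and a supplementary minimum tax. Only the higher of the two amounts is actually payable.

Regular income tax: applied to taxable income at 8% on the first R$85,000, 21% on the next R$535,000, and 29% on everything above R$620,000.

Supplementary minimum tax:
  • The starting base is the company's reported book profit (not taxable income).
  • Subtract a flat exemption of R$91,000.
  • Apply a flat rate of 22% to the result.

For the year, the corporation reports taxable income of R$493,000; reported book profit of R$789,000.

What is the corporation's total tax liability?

Regular income tax:
  R$85,000 × 8% = R$6,800
  R$408,000 × 21% = R$85,680
  → R$92,480

Supplementary minimum tax:
  Base (reported book profit): R$789,000
  Less exemption R$91,000 → base R$698,000
  R$698,000 × 22% = R$153,560

R$153,560 > R$92,480, so the supplementary minimum tax is the binding amount.

R$153,560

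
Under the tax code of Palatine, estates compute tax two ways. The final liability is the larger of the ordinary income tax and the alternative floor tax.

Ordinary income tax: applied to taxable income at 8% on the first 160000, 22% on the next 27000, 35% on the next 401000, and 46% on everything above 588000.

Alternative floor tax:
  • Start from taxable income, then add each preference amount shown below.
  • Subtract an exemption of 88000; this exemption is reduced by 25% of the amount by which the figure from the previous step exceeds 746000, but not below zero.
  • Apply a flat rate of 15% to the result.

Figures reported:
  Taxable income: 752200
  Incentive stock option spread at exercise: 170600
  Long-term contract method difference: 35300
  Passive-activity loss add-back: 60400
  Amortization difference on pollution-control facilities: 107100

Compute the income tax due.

234622

Alternative floor tax:
  Adjusted income: 752200 + 170600 + 35300 + 60400 + 107100 = 1125600
  Exemption: 25% × (1125600 − 746000) = 94900 ≥ 88000, so the exemption is fully phased out
  Base: 1125600 − 0 = 1125600
  1125600 × 15% = 168840

Ordinary income tax:
  160000 × 8% = 12800
  27000 × 22% = 5940
  401000 × 35% = 140350
  164200 × 46% = 75532
  → 234622

234622 > 168840, so the ordinary income tax governs.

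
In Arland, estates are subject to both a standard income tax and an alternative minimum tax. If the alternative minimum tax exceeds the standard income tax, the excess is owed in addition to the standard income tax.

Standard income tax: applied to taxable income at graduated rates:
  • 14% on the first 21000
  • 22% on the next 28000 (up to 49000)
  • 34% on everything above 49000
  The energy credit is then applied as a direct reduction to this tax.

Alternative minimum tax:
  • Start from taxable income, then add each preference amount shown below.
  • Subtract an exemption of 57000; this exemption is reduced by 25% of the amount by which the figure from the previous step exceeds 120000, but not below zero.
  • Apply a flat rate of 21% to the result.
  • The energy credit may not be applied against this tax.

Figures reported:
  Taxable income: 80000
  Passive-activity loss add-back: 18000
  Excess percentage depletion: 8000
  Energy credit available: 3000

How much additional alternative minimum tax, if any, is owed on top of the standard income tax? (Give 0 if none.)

Standard income tax:
  21000 × 14% = 2940
  28000 × 22% = 6160
  31000 × 34% = 10540
  → 19640
  Less energy credit 3000 → 16640

Alternative minimum tax:
  Adjusted income: 80000 + 18000 + 8000 = 106000
  Exemption: 106000 ≤ 120000, so full 57000 applies
  Base: 106000 − 57000 = 49000
  49000 × 21% = 10290

10290 ≤ 16640, so no add-on is due.

0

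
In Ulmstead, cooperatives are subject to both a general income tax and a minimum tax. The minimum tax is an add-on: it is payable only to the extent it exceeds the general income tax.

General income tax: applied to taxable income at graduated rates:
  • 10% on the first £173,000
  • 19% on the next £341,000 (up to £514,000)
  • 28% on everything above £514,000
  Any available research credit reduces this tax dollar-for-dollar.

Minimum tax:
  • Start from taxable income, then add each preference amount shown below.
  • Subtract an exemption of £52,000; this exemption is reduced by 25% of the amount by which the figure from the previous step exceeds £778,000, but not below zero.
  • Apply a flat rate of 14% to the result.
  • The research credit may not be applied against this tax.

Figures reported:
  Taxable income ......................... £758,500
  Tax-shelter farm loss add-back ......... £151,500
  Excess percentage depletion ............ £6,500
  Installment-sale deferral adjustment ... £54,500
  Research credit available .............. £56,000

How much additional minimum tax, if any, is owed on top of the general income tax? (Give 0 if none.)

General income tax:
  £173,000 × 10% = £17,300
  £341,000 × 19% = £64,790
  £244,500 × 28% = £68,460
  → £150,550
  Less research credit £56,000 → £94,550

Minimum tax:
  Adjusted income: £758,500 + £151,500 + £6,500 + £54,500 = £971,000
  Exemption: £52,000 − 25% × (£971,000 − £778,000) = £52,000 − £48,250 = £3,750
  Base: £971,000 − £3,750 = £967,250
  £967,250 × 14% = £135,415

Excess of minimum tax over general income tax: £135,415 − £94,550 = £40,865.

£40,865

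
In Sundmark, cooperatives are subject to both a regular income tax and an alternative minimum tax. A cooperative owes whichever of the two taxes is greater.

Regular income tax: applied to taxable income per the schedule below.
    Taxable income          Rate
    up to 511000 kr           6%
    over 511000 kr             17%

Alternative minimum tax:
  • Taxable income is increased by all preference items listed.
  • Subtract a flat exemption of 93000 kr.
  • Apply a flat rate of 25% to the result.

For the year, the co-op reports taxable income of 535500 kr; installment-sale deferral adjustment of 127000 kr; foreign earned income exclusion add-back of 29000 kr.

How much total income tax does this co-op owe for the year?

149625 kr

Alternative minimum tax:
  Adjusted income: 535500 kr + 127000 kr + 29000 kr = 691500 kr
  Less exemption 93000 kr → base 598500 kr
  598500 kr × 25% = 149625 kr

Regular income tax:
  511000 kr × 6% = 30660 kr
  24500 kr × 17% = 4165 kr
  → 34825 kr

149625 kr > 34825 kr, so the alternative minimum tax is the binding amount.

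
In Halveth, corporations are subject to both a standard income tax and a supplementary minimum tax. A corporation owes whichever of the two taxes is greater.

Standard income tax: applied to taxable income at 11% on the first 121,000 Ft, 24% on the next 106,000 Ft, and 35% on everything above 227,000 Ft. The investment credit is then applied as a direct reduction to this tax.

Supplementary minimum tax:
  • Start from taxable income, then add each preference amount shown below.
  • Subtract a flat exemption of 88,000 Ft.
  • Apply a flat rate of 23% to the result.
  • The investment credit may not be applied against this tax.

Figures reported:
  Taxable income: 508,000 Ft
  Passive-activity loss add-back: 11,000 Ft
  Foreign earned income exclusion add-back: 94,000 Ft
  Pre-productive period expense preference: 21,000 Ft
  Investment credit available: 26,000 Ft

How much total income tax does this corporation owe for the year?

125,580 Ft

Supplementary minimum tax:
  Adjusted income: 508,000 Ft + 11,000 Ft + 94,000 Ft + 21,000 Ft = 634,000 Ft
  Less exemption 88,000 Ft → base 546,000 Ft
  546,000 Ft × 23% = 125,580 Ft

Standard income tax:
  121,000 Ft × 11% = 13,310 Ft
  106,000 Ft × 24% = 25,440 Ft
  281,000 Ft × 35% = 98,350 Ft
  → 137,100 Ft
  Less investment credit 26,000 Ft → 111,100 Ft

125,580 Ft > 111,100 Ft, so the supplementary minimum tax is the binding amount.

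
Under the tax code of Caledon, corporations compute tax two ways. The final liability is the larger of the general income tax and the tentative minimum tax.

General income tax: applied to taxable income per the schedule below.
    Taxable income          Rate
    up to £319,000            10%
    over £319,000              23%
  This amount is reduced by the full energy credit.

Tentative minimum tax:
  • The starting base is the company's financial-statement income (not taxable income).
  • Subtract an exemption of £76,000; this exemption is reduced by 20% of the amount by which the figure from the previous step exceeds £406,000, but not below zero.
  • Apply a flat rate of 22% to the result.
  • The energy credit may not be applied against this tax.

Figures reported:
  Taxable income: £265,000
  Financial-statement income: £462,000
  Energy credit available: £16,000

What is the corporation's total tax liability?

General income tax:
  £265,000 × 10% = £26,500
  Less energy credit £16,000 → £10,500

Tentative minimum tax:
  Base (financial-statement income): £462,000
  Exemption: £76,000 − 20% × (£462,000 − £406,000) = £76,000 − £11,200 = £64,800
  Base: £462,000 − £64,800 = £397,200
  £397,200 × 22% = £87,384

£87,384 > £10,500, so the tentative minimum tax is the binding amount.

£87,384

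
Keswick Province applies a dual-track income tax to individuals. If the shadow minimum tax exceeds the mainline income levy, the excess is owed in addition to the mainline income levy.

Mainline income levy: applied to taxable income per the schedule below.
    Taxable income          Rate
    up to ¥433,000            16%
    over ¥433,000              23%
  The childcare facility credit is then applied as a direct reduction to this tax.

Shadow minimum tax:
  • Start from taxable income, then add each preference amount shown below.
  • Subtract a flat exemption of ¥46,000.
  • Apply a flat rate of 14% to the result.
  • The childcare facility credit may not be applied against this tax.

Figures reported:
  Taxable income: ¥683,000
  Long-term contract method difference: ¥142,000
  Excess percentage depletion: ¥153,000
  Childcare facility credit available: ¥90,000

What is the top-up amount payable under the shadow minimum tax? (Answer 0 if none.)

Shadow minimum tax:
  Adjusted income: ¥683,000 + ¥142,000 + ¥153,000 = ¥978,000
  Less exemption ¥46,000 → base ¥932,000
  ¥932,000 × 14% = ¥130,480

Mainline income levy:
  ¥433,000 × 16% = ¥69,280
  ¥250,000 × 23% = ¥57,500
  → ¥126,780
  Less childcare facility credit ¥90,000 → ¥36,780

Excess of shadow minimum tax over mainline income levy: ¥130,480 − ¥36,780 = ¥93,700.

¥93,700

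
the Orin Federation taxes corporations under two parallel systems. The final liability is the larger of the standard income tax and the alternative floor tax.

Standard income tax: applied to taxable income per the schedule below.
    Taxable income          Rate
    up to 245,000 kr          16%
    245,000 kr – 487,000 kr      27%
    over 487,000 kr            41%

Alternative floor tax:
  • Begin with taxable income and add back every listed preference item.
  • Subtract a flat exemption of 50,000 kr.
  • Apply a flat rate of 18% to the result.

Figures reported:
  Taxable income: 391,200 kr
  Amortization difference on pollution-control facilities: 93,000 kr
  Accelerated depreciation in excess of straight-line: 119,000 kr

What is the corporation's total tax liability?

Standard income tax:
  245,000 kr × 16% = 39,200 kr
  146,200 kr × 27% = 39,474 kr
  → 78,674 kr

Alternative floor tax:
  Adjusted income: 391,200 kr + 93,000 kr + 119,000 kr = 603,200 kr
  Less exemption 50,000 kr → base 553,200 kr
  553,200 kr × 18% = 99,576 kr

99,576 kr > 78,674 kr, so the alternative floor tax is the binding amount.

99,576 kr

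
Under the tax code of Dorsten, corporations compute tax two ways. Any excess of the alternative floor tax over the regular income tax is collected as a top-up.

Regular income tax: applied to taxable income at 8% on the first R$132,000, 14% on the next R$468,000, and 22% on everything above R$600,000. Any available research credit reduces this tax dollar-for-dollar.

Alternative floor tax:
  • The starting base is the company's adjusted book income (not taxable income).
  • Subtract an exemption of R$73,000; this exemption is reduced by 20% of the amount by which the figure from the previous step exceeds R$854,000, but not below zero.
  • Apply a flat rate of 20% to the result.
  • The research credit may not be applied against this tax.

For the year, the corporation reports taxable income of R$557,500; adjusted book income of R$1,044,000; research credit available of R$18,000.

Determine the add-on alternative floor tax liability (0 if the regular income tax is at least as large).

R$149,670

Regular income tax:
  R$132,000 × 8% = R$10,560
  R$425,500 × 14% = R$59,570
  → R$70,130
  Less research credit R$18,000 → R$52,130

Alternative floor tax:
  Base (adjusted book income): R$1,044,000
  Exemption: R$73,000 − 20% × (R$1,044,000 − R$854,000) = R$73,000 − R$38,000 = R$35,000
  Base: R$1,044,000 − R$35,000 = R$1,009,000
  R$1,009,000 × 20% = R$201,800

Excess of alternative floor tax over regular income tax: R$201,800 − R$52,130 = R$149,670.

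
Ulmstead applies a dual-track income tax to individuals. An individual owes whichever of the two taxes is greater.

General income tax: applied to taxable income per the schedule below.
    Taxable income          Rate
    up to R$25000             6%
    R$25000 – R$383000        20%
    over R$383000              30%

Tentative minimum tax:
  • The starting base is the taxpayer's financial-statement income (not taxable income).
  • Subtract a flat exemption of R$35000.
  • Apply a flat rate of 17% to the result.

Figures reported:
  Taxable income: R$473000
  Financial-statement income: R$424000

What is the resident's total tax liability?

Tentative minimum tax:
  Base (financial-statement income): R$424000
  Less exemption R$35000 → base R$389000
  R$389000 × 17% = R$66130

General income tax:
  R$25000 × 6% = R$1500
  R$358000 × 20% = R$71600
  R$90000 × 30% = R$27000
  → R$100100

R$100100 > R$66130, so the general income tax governs.

R$100100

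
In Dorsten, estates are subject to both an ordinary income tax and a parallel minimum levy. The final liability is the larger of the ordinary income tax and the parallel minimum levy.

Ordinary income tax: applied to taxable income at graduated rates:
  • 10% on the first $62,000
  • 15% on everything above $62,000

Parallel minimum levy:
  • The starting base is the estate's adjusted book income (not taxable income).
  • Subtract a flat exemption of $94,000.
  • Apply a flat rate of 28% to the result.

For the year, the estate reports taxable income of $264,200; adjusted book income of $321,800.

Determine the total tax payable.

$63,784

Ordinary income tax:
  $62,000 × 10% = $6,200
  $202,200 × 15% = $30,330
  → $36,530

Parallel minimum levy:
  Base (adjusted book income): $321,800
  Less exemption $94,000 → base $227,800
  $227,800 × 28% = $63,784

$63,784 > $36,530, so the parallel minimum levy is the binding amount.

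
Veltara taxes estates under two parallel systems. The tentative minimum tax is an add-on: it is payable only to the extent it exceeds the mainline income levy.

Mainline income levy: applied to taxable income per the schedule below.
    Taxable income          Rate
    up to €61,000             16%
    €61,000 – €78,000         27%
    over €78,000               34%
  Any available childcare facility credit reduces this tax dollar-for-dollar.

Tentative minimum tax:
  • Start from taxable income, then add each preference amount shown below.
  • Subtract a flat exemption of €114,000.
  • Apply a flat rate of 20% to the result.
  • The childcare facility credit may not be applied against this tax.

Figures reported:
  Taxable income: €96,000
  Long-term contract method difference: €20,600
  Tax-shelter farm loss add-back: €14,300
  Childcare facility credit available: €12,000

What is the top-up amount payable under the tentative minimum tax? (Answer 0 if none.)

€0

Mainline income levy:
  €61,000 × 16% = €9,760
  €17,000 × 27% = €4,590
  €18,000 × 34% = €6,120
  → €20,470
  Less childcare facility credit €12,000 → €8,470

Tentative minimum tax:
  Adjusted income: €96,000 + €20,600 + €14,300 = €130,900
  Less exemption €114,000 → base €16,900
  €16,900 × 20% = €3,380

€3,380 ≤ €8,470, so no add-on is due.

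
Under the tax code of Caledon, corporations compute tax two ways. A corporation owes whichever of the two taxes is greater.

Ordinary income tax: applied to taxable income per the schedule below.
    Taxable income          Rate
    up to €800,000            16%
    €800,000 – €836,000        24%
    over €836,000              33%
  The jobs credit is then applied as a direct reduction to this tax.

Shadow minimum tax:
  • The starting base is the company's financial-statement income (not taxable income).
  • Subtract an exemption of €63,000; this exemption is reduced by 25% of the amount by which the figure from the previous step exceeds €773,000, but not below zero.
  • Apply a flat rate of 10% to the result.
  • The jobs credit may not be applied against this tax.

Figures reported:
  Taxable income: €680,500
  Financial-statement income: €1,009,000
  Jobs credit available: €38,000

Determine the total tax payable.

Ordinary income tax:
  €680,500 × 16% = €108,880
  Less jobs credit €38,000 → €70,880

Shadow minimum tax:
  Base (financial-statement income): €1,009,000
  Exemption: €63,000 − 25% × (€1,009,000 − €773,000) = €63,000 − €59,000 = €4,000
  Base: €1,009,000 − €4,000 = €1,005,000
  €1,005,000 × 10% = €100,500

€100,500 > €70,880, so the shadow minimum tax is the binding amount.

€100,500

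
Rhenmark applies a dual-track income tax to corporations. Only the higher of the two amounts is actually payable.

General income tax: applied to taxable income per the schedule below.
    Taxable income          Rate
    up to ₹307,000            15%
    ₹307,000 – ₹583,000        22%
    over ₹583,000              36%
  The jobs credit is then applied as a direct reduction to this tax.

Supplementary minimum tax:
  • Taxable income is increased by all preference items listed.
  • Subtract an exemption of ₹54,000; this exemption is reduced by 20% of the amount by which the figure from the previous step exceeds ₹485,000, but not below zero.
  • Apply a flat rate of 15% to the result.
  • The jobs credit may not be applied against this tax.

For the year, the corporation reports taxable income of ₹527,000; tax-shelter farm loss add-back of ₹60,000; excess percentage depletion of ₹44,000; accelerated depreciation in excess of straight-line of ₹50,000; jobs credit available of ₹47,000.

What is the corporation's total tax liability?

₹99,930

General income tax:
  ₹307,000 × 15% = ₹46,050
  ₹220,000 × 22% = ₹48,400
  → ₹94,450
  Less jobs credit ₹47,000 → ₹47,450

Supplementary minimum tax:
  Adjusted income: ₹527,000 + ₹60,000 + ₹44,000 + ₹50,000 = ₹681,000
  Exemption: ₹54,000 − 20% × (₹681,000 − ₹485,000) = ₹54,000 − ₹39,200 = ₹14,800
  Base: ₹681,000 − ₹14,800 = ₹666,200
  ₹666,200 × 15% = ₹99,930

₹99,930 > ₹47,450, so the supplementary minimum tax is the binding amount.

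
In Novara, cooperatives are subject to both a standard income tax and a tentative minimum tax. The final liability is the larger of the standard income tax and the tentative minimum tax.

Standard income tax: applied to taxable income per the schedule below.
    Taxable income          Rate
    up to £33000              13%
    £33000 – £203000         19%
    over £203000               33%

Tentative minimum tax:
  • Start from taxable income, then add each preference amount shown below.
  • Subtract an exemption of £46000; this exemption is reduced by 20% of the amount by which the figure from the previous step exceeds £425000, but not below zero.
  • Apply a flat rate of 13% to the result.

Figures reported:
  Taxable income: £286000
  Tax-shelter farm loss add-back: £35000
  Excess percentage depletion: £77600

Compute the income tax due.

Tentative minimum tax:
  Adjusted income: £286000 + £35000 + £77600 = £398600
  Exemption: £398600 ≤ £425000, so full £46000 applies
  Base: £398600 − £46000 = £352600
  £352600 × 13% = £45838

Standard income tax:
  £33000 × 13% = £4290
  £170000 × 19% = £32300
  £83000 × 33% = £27390
  → £63980

£63980 > £45838, so the standard income tax governs.

£63980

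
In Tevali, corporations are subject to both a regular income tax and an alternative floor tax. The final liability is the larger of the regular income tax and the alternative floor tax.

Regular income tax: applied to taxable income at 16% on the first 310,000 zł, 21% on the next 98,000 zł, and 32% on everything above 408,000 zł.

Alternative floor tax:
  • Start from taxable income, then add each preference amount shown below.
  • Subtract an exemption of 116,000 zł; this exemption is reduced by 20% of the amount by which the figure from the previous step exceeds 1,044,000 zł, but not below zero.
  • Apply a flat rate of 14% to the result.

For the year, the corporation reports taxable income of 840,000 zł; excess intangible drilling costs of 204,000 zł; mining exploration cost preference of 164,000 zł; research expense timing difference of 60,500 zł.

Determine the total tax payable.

Regular income tax:
  310,000 zł × 16% = 49,600 zł
  98,000 zł × 21% = 20,580 zł
  432,000 zł × 32% = 138,240 zł
  → 208,420 zł

Alternative floor tax:
  Adjusted income: 840,000 zł + 204,000 zł + 164,000 zł + 60,500 zł = 1,268,500 zł
  Exemption: 116,000 zł − 20% × (1,268,500 zł − 1,044,000 zł) = 116,000 zł − 44,900 zł = 71,100 zł
  Base: 1,268,500 zł − 71,100 zł = 1,197,400 zł
  1,197,400 zł × 14% = 167,636 zł

208,420 zł > 167,636 zł, so the regular income tax governs.

208,420 zł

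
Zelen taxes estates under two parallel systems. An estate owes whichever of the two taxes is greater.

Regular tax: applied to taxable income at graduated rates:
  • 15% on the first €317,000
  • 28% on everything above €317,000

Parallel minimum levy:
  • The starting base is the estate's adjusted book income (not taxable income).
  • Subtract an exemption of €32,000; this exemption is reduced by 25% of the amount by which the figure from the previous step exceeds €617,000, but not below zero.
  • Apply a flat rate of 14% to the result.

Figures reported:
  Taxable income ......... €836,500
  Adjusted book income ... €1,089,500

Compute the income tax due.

Parallel minimum levy:
  Base (adjusted book income): €1,089,500
  Exemption: 25% × (€1,089,500 − €617,000) = €118,125 ≥ €32,000, so the exemption is fully phased out
  Base: €1,089,500 − €0 = €1,089,500
  €1,089,500 × 14% = €152,530

Regular tax:
  €317,000 × 15% = €47,550
  €519,500 × 28% = €145,460
  → €193,010

€193,010 > €152,530, so the regular tax governs.

€193,010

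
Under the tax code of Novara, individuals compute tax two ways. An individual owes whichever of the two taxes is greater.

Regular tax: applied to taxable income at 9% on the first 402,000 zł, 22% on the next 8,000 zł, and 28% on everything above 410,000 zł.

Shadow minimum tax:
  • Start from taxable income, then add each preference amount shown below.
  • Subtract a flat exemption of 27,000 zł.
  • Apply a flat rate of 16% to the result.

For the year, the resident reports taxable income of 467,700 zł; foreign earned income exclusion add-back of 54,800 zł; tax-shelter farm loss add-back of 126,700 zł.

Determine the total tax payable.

99,552 zł

Regular tax:
  402,000 zł × 9% = 36,180 zł
  8,000 zł × 22% = 1,760 zł
  57,700 zł × 28% = 16,156 zł
  → 54,096 zł

Shadow minimum tax:
  Adjusted income: 467,700 zł + 54,800 zł + 126,700 zł = 649,200 zł
  Less exemption 27,000 zł → base 622,200 zł
  622,200 zł × 16% = 99,552 zł

99,552 zł > 54,096 zł, so the shadow minimum tax is the binding amount.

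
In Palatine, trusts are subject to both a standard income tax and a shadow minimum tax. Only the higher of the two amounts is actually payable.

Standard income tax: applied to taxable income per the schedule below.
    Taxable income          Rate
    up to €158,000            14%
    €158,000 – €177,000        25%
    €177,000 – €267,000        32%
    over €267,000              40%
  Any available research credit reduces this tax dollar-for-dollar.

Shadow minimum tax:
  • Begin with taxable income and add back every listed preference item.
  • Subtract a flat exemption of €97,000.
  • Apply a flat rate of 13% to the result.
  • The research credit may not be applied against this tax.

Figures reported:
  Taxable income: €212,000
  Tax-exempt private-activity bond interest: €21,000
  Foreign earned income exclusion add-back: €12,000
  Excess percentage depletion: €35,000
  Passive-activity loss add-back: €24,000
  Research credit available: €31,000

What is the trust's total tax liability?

€26,910

Standard income tax:
  €158,000 × 14% = €22,120
  €19,000 × 25% = €4,750
  €35,000 × 32% = €11,200
  → €38,070
  Less research credit €31,000 → €7,070

Shadow minimum tax:
  Adjusted income: €212,000 + €21,000 + €12,000 + €35,000 + €24,000 = €304,000
  Less exemption €97,000 → base €207,000
  €207,000 × 13% = €26,910

€26,910 > €7,070, so the shadow minimum tax is the binding amount.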